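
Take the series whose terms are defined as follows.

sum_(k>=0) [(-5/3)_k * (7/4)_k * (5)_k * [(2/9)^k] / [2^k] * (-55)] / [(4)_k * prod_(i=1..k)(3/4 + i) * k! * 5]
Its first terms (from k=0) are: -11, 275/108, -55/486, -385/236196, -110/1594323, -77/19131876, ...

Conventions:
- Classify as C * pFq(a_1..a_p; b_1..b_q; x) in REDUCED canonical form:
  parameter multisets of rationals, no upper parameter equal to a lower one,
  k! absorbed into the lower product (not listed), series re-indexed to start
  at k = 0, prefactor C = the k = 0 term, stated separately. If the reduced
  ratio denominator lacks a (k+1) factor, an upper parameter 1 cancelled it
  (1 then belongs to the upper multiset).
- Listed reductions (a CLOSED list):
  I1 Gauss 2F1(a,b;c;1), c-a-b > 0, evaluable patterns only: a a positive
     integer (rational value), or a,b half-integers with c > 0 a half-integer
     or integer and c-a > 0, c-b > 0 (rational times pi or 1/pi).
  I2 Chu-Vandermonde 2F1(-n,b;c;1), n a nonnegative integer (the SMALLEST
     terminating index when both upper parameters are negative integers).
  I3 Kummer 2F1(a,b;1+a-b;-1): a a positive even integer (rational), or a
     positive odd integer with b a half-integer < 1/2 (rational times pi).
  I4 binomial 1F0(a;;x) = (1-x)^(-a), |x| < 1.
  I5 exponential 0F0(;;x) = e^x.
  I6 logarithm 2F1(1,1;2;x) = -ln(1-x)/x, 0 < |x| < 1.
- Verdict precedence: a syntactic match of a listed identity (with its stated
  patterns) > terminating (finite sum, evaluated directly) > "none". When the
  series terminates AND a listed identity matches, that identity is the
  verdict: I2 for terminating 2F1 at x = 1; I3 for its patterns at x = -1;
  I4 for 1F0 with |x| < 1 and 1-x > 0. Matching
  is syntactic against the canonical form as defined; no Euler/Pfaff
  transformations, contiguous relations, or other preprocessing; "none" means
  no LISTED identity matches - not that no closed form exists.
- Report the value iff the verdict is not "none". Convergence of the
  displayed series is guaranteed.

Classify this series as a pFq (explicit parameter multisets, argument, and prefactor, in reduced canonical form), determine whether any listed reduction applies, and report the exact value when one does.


This is -11 * 2F1(-5/3, 5; 4; 1/9) in reduced canonical form. Verdict: none here - no I1-I6 shape fits x = 1/9 with lower {4}.

First insight: x = (1/9) and the two k-th powers (C = -11) combine into one argument.
Adjacent-term ratio: r(k) = (1/9) * (k-5/3) (k+5) / [(k+4) (k+1)] - rational in k, leading ratio (1/9); with t_0 = -11, classification follows.


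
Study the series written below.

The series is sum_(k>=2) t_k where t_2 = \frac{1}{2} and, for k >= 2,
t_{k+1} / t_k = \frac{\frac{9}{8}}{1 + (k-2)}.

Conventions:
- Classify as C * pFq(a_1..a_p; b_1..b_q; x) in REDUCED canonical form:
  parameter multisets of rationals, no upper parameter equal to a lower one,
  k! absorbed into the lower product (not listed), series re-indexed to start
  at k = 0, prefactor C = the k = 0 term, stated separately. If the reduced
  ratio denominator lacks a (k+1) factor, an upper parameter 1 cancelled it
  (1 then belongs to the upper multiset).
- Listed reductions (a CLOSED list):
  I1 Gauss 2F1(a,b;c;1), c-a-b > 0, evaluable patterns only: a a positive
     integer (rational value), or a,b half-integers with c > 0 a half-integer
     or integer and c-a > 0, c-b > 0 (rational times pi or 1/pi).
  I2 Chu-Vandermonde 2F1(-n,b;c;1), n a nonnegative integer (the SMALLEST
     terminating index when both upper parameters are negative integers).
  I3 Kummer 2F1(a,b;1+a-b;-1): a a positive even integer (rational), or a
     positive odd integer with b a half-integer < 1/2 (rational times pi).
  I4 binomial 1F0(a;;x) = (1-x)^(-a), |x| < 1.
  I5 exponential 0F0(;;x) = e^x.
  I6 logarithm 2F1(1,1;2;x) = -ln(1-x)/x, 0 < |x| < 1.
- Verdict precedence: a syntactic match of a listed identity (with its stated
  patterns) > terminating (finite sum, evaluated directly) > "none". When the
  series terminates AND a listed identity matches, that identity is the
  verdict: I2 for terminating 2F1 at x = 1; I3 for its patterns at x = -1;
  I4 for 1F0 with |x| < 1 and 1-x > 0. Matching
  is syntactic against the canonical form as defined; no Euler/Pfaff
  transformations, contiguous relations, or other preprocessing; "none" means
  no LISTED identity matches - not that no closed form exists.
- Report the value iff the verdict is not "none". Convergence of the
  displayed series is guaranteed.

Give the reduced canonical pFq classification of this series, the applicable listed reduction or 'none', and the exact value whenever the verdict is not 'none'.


Classification (C = \frac{1}{2}): 0F0 with upper {-}, lower {-}, argument x = \frac{9}{8}. Verdict: the I5 exponential reduction fires (the 0F0 exponential series at x = \frac{9}{8}). Hence: \frac{1}{2} \cdot e^{\frac{9}{8}}.

Structural cue: x = \frac{9}{8} and the expanded ratio factors over Q; prefactor 1/2, roots give parameters.
Adjacent-term ratio: r(k) = \frac{9}{8} * 1 / [(k+1)] ; factor over Q: parameters, x = \frac{9}{8}, and C = \frac{1}{2}.


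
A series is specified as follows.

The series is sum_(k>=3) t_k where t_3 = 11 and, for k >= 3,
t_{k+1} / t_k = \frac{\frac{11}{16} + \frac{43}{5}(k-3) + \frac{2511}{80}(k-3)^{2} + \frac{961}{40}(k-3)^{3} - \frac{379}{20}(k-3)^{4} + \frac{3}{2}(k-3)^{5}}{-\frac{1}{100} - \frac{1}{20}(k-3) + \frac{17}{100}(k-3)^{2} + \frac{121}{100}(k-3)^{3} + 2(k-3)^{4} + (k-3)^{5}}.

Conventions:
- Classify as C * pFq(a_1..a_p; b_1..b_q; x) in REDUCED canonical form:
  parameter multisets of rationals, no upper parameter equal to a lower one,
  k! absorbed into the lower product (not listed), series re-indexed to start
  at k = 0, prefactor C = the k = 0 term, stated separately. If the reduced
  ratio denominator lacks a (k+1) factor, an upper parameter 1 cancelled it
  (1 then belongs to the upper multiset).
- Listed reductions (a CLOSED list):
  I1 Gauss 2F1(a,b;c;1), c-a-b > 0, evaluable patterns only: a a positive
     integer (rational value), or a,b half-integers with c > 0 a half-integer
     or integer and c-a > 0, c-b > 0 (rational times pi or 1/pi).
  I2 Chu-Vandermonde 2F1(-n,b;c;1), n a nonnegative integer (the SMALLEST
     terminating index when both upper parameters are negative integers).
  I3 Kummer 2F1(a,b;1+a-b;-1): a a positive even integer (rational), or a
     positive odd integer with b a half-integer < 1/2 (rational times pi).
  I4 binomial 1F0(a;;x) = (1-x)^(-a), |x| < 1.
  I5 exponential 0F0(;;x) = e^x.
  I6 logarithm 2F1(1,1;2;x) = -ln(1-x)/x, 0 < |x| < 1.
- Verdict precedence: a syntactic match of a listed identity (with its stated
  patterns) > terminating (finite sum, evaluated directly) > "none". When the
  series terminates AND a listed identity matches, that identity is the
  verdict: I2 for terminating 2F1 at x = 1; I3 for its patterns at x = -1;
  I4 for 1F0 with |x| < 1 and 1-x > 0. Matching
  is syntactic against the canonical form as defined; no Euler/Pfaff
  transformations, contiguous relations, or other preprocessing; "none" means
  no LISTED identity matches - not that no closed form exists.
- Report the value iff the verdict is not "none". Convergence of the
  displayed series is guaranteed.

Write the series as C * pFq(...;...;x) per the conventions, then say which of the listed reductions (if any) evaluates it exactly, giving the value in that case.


The series (x = \frac{3}{2}) is 3F2: upper {-11, -\frac{5}{2}, \frac{1}{6}}, lower {-\frac{1}{5}, \frac{1}{2}}, prefactor 11. Verdict: terminating at k = 11: the factor (-11)_k kills every later term; summing the 12 survivors is exact. Exact value: -\frac{1861059077520937087783}{120029065166979072}.

First insight: t_0 = 11 here, and factor the ratio over Q (C = 11, x = 3/2): negated roots = parameters.
Consecutive-term ratio: r(k) = \frac{3}{2} * (k-11) (k-\frac{5}{2}) (k+\frac{1}{6}) / [(k-\frac{1}{5}) (k+\frac{1}{2}) (k+1)] ; factor over Q: parameters, x = \frac{3}{2}, and C = 11.


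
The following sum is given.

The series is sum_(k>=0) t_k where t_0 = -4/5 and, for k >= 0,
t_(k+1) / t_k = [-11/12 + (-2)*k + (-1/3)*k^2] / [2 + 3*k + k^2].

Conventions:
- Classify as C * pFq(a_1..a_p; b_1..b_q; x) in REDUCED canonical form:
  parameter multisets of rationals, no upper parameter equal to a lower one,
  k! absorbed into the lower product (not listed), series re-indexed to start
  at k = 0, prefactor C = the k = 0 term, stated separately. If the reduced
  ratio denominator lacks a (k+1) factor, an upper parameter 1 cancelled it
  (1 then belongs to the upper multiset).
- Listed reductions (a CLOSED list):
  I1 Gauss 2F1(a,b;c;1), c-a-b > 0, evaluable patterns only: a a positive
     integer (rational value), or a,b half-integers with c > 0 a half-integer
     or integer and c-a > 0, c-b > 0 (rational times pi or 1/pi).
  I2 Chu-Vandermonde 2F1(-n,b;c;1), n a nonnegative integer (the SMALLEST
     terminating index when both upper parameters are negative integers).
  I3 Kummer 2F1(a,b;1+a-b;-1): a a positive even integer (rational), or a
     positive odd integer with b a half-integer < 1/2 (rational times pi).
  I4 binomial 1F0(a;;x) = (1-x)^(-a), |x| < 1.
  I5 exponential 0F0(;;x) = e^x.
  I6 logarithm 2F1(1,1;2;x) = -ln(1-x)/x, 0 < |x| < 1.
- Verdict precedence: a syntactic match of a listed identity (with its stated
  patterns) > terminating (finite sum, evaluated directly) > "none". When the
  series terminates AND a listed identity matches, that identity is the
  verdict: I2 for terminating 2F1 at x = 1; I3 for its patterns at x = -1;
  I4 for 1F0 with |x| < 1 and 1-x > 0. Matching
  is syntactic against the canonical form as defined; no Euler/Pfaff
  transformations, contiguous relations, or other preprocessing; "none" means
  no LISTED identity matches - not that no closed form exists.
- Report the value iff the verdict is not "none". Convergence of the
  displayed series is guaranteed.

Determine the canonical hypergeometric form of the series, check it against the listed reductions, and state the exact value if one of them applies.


x = -1/3 here; the reduced form reads 2F1, upper {1/2, 11/2}, lower {2}, C = -4/5. Verdict: none. A 2F1 with upper {1/2, 11/2} fits none of I1-I6 at x = -1/3; the sum runs forever.

Key step: t_0 = -4/5 here, and roots of the ratio polynomials (C = -4/5) are the negated parameters.
Consecutive-term ratio: r(k) = (-1/3) * (k+1/2) (k+11/2) / [(k+2) (k+1)] - poly over poly, x = (-1/3) from leading terms; C = -4/5 at k = 0.


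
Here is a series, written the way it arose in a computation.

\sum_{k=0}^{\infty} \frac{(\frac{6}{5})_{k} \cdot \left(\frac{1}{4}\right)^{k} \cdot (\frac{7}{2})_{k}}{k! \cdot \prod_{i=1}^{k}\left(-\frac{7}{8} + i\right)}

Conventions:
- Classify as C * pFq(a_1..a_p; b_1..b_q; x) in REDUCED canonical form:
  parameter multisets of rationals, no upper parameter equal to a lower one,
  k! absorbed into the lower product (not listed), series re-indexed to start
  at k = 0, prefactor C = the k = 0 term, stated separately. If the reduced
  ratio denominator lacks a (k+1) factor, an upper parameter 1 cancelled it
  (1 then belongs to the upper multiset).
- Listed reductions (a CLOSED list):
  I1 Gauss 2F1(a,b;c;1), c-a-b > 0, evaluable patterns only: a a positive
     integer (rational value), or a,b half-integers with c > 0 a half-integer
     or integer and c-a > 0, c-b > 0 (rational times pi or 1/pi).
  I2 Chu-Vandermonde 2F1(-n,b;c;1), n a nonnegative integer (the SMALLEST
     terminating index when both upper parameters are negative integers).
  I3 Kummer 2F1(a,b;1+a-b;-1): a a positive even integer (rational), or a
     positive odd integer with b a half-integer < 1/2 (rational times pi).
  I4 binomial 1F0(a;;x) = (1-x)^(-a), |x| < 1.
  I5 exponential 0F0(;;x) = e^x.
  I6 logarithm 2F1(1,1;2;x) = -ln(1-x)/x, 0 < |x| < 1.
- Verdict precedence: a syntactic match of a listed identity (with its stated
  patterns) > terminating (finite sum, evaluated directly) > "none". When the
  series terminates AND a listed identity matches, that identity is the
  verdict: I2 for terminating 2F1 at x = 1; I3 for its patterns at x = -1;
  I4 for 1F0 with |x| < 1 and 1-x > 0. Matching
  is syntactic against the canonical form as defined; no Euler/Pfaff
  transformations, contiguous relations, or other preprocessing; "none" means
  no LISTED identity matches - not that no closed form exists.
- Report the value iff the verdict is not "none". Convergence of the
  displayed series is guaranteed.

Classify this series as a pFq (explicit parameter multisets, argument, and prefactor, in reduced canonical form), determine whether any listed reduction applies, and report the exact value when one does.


Key step: t_0 = 1 here, and the lower running product (C = 1, x = 1/4) is a rising factorial.
Ratio: r(k) = \frac{1}{4} * (k+\frac{6}{5}) (k+\frac{7}{2}) / [(k+\frac{1}{8}) (k+1)] - rational; roots negated = parameters, x = \frac{1}{4}, C = 1.

Classification (C = 1): 2F1 with upper {\frac{6}{5}, \frac{7}{2}}, lower {\frac{1}{8}}, argument x = \frac{1}{4}. Verdict: none. A 2F1 with upper {\frac{6}{5}, \frac{7}{2}} fits none of I1-I6 at x = \frac{1}{4}; the sum runs forever.


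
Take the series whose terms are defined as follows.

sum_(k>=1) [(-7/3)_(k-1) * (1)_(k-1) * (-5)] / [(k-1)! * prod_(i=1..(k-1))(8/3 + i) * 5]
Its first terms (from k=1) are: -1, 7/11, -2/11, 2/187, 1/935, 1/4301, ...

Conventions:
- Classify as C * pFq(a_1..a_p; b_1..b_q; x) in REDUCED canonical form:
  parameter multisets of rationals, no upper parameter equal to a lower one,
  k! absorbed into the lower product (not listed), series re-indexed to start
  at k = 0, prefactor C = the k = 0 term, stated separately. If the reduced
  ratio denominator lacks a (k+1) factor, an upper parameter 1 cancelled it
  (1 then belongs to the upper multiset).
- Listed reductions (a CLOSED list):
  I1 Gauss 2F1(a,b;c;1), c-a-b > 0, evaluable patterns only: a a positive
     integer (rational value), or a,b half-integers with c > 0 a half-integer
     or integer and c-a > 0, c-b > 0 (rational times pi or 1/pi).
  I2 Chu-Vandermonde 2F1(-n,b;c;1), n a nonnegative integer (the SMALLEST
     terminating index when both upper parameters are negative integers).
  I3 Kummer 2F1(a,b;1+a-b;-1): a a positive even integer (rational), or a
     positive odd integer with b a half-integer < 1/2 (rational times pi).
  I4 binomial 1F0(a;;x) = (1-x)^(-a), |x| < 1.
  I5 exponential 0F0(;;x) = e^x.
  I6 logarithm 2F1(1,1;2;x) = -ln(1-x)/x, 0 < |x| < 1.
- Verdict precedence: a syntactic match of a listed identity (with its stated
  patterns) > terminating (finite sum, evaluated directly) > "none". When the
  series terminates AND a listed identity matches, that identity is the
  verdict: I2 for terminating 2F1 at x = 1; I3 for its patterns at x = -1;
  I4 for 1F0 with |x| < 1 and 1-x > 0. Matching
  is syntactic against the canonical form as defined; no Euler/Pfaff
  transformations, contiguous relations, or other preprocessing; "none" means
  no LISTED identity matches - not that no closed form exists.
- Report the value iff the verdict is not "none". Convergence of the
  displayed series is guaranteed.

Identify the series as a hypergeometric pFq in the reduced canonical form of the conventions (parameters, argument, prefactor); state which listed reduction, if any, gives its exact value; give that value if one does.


At argument 1: a 2F1 with upper {-7/3, 1}, lower {11/3}, scaled by C = -1. Verdict: Gauss's theorem (I1) matches (x = 1: the Gamma ratio telescopes since c-a-b = 5 > 0 and a = 1 in Z>0). Hence: -8/15.

Structural cue: t_0 = -1 here, and the lower running product (C = -1) is a rising factorial.
Adjacent-term ratio: r(k) = 1 * (k-7/3) (k+1) / [(k+11/3) (k+1)] - rational; roots negated = parameters, x = 1, C = -1.


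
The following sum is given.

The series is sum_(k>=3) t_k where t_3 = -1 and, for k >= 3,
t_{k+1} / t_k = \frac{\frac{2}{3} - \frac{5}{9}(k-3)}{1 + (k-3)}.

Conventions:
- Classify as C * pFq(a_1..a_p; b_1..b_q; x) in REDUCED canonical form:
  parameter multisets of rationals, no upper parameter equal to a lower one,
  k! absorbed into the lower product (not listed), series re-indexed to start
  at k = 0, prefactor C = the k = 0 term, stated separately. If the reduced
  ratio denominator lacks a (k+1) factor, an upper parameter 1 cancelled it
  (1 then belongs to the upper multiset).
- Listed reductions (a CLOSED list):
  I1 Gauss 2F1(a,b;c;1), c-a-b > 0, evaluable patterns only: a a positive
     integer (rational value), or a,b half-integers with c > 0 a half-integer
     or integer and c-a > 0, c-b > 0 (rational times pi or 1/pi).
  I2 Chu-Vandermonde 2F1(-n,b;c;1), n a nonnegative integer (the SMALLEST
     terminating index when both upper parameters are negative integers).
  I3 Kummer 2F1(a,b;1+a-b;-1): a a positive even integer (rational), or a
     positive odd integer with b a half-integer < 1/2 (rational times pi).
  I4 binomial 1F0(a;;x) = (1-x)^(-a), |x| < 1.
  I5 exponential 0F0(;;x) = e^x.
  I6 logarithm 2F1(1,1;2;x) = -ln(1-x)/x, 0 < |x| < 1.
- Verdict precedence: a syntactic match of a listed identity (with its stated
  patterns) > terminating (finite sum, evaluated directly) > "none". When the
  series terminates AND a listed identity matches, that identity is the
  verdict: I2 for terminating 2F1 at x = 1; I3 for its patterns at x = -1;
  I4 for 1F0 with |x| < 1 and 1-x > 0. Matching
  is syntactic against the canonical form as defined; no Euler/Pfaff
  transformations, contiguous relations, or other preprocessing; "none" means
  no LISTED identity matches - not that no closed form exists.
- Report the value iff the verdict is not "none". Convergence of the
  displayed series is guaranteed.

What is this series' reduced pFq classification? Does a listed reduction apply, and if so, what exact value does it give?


Structural cue: with t_0 = -1, factor the ratio over Q (prefactor -1): negated roots = parameters.
Ratio: r(k) = -\frac{5}{9} * (k-\frac{6}{5}) / [(k+1)] ; factor over Q: parameters, x = -\frac{5}{9}, and C = -1.

With C = -1: the canonical form is 1F0(-\frac{6}{5}; -; -\frac{5}{9}). Verdict: the binomial series (I4) fires (the 1F0 binomial series: exponent 6/5, x = -\frac{5}{9}). Its exact value is \left(-1\right) \cdot \left(\frac{14}{9}\right)^{\frac{6}{5}}.


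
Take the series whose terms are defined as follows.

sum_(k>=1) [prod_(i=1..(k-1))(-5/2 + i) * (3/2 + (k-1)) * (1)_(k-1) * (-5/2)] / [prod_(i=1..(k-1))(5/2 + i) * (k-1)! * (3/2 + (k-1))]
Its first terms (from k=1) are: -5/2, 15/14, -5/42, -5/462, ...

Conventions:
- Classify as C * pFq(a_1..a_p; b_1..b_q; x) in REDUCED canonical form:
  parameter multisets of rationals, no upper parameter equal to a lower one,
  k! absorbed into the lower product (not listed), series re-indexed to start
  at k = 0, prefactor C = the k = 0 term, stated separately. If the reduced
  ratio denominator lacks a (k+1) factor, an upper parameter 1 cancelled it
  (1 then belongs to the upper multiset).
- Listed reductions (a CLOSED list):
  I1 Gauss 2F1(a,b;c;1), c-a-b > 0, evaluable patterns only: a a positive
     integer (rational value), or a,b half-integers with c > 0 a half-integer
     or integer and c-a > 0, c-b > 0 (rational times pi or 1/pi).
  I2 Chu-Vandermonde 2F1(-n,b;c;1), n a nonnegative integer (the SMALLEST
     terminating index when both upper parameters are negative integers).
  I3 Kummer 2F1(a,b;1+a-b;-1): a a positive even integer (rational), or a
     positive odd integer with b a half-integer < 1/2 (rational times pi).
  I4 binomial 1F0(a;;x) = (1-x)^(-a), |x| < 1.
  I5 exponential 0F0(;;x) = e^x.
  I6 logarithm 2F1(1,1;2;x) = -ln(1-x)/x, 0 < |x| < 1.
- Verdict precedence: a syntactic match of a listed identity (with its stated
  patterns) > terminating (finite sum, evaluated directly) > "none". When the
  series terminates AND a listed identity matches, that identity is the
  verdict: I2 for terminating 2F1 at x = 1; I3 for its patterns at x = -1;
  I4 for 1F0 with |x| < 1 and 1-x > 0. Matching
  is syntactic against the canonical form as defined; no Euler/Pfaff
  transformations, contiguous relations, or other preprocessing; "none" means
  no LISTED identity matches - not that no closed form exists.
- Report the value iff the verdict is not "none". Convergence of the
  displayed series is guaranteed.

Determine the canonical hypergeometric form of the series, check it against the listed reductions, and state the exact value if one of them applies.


Key observation: t_0 being -5/2, the running product (C = -5/2) telescopes to a rising factorial.
Ratio: r(k) = 1 * (k-3/2) (k+1) / [(k+7/2) (k+1)] - rational in k. x = 1; t_0 = -5/2; negate the roots.

x = 1 here; the reduced form reads 2F1, upper {-3/2, 1}, lower {7/2}, C = -5/2. Verdict: Gauss's theorem (I1) fires (x = 1: the Gamma ratio telescopes since c-a-b = 4 > 0 and a = 1 in Z>0). Value: -25/16.


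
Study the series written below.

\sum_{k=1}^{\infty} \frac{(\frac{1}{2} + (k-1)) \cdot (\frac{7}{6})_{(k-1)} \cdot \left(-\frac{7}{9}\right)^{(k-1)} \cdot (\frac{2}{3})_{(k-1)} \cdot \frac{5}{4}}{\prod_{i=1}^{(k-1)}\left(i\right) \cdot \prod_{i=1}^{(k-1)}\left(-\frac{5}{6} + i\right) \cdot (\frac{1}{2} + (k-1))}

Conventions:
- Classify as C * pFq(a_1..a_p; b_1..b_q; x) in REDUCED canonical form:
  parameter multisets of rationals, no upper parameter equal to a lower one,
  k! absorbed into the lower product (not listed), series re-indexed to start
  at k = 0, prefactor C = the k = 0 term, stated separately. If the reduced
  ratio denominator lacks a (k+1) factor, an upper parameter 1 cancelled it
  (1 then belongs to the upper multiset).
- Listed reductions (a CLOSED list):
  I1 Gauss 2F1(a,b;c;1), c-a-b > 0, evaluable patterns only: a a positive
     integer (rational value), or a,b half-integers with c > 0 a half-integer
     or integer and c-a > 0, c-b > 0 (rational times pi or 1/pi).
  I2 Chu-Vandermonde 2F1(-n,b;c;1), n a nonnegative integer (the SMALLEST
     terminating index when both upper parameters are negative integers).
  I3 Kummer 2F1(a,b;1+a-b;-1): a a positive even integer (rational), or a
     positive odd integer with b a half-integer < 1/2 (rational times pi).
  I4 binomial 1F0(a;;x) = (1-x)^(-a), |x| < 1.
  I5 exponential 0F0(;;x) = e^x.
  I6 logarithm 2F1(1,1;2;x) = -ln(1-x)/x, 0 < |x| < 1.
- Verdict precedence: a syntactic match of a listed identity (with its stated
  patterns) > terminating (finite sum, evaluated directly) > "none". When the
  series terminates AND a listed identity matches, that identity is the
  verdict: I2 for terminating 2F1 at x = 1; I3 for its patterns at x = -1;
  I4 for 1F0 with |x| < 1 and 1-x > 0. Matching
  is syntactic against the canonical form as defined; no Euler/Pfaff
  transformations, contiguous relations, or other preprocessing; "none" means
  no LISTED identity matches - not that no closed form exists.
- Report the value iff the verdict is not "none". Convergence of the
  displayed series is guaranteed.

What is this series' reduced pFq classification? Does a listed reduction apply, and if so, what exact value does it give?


Canonical form: C = \frac{5}{4} times 2F1 with upper {\frac{2}{3}, \frac{7}{6}}, lower {\frac{1}{6}}, x = -\frac{7}{9}. Verdict: none. Every listed pattern misses the 2F1 form at -\frac{7}{9}, upper {\frac{2}{3}, \frac{7}{6}}.

Key observation: from the first term \frac{5}{4}: the product of the first k integers (C = 5/4) is k!.
Step ratio: r(k) = -\frac{7}{9} * (k+\frac{2}{3}) (k+\frac{7}{6}) / [(k+\frac{1}{6}) (k+1)] - rational in k, leading ratio -\frac{7}{9}; with t_0 = \frac{5}{4}, classification follows.


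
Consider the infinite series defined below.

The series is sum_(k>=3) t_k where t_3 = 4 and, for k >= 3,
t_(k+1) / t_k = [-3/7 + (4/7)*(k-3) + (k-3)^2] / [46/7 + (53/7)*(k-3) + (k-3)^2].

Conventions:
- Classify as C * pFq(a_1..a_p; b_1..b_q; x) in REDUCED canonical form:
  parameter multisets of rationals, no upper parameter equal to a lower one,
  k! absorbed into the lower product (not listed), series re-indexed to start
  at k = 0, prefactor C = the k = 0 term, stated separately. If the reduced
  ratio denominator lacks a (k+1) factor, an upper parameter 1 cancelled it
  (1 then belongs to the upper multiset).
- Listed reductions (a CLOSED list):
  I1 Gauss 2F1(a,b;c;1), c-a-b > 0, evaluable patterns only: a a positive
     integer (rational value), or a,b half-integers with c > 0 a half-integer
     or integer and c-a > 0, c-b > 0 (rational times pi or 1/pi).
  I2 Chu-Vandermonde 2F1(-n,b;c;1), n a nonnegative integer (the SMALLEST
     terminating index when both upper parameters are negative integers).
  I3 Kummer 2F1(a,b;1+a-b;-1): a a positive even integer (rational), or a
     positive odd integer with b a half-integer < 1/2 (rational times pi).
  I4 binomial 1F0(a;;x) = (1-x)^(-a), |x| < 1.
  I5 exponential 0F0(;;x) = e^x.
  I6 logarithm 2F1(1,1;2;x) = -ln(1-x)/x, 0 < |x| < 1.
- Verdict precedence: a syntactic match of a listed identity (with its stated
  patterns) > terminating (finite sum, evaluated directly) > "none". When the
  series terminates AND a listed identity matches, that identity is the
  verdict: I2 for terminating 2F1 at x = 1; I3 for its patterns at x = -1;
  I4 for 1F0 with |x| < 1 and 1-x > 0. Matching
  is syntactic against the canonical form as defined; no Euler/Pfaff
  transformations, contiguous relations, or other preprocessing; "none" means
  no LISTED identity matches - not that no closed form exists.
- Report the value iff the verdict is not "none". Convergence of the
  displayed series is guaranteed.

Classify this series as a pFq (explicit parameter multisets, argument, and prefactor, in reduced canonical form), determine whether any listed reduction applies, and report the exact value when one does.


With C = 4: the canonical form is 2F1(-3/7, 1; 46/7; 1). Verdict: Gauss's theorem (I1) applies (x = 1: the Gamma ratio telescopes since c-a-b = 6 > 0 and a = 1 in Z>0). Its exact value is 26/7.

Key step: x = 1 and factor the ratio over Q (C = 4): negated roots = parameters.
Term ratio: r(k) = 1 * (k-3/7) (k+1) / [(k+46/7) (k+1)] - poly over poly, x = 1 from leading terms; C = 4 at k = 0.


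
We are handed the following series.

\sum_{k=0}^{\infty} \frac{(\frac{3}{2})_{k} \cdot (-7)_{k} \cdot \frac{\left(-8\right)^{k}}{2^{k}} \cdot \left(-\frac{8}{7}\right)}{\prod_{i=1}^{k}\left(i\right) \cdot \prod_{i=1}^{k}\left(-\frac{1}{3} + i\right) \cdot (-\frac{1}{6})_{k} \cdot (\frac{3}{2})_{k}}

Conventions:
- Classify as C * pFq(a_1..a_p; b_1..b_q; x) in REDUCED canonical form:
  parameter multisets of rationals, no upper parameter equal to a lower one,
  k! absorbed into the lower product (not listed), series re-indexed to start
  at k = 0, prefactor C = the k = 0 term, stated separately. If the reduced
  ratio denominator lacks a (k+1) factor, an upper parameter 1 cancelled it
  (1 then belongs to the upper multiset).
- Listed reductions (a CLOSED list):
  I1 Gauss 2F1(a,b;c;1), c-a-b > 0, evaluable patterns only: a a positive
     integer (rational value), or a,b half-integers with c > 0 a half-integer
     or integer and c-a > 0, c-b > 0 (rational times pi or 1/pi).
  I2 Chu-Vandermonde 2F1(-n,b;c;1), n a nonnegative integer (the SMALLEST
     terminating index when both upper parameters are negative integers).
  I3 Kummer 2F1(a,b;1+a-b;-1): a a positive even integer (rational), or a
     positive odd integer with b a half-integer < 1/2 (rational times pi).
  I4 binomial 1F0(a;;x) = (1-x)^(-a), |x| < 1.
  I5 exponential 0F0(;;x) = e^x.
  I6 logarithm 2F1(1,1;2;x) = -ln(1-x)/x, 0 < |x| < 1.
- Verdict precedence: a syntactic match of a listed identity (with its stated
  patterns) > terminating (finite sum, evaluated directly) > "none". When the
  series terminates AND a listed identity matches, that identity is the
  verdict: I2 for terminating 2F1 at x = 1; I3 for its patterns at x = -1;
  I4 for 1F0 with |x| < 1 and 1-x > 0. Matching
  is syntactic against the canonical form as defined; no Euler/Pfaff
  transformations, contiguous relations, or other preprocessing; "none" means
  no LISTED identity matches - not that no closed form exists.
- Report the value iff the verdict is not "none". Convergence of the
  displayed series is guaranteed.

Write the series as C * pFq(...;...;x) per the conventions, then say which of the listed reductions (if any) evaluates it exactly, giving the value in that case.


First insight: x = -4 and the two k-th powers (C = -8/7) combine into one argument.
Step ratio: r(k) = -4 * (k-7) / [(k-\frac{1}{6}) (k+\frac{2}{3}) (k+1)] - rational; roots negated = parameters, x = -4, C = -\frac{8}{7}.

Classification (C = -\frac{8}{7}): 1F2 with upper {-7}, lower {-\frac{1}{6}, \frac{2}{3}}, argument x = -4. Verdict: terminating - upper -7 stops the sum at k = 7; the 8 terms are added exactly. Sum: \frac{3481348406574488}{454559249375}.


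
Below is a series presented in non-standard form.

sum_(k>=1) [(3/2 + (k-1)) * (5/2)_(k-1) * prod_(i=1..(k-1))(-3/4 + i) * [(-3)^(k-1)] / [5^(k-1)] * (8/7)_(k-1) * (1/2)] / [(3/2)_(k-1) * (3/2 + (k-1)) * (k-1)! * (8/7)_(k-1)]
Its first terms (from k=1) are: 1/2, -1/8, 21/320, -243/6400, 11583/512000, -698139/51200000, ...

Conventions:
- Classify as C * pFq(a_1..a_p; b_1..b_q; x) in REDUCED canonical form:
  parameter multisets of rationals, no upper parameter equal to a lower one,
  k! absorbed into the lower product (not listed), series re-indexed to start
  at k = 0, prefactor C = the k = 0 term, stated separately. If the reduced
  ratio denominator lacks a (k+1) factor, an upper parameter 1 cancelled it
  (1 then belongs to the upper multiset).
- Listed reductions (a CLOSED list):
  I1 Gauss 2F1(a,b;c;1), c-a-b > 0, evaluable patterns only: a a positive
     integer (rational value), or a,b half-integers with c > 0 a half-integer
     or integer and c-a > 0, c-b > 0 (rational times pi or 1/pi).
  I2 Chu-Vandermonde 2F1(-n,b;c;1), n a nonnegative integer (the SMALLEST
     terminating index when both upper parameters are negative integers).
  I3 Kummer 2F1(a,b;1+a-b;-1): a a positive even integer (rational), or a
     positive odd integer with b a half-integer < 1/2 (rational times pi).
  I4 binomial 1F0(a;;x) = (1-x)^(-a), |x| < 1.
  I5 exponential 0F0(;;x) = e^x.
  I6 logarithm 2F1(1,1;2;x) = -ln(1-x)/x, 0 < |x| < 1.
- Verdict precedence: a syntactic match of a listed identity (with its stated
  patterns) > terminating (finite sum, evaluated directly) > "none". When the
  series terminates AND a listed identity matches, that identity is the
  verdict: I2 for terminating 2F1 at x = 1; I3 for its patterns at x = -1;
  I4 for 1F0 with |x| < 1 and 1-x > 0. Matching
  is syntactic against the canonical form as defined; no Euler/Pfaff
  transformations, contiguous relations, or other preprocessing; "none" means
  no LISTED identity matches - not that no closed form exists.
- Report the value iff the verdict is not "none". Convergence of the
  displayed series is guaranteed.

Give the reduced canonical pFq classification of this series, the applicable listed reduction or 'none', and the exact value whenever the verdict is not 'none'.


x = -3/5 here; the reduced form reads 2F1, upper {1/4, 5/2}, lower {3/2}, C = 1/2. Verdict: none. No listed pattern accepts 2F1(1/4, 5/2; 3/2; -3/5).

First insight: x = (-3/5) and the parameter 8/7 appears in both the upper and lower lists and cancels (alongside the other common factor).
Adjacent-term ratio: r(k) = (-3/5) * (k+1/4) (k+5/2) / [(k+3/2) (k+1)] - poly over poly, x = (-3/5) from leading terms; C = 1/2 at k = 0.


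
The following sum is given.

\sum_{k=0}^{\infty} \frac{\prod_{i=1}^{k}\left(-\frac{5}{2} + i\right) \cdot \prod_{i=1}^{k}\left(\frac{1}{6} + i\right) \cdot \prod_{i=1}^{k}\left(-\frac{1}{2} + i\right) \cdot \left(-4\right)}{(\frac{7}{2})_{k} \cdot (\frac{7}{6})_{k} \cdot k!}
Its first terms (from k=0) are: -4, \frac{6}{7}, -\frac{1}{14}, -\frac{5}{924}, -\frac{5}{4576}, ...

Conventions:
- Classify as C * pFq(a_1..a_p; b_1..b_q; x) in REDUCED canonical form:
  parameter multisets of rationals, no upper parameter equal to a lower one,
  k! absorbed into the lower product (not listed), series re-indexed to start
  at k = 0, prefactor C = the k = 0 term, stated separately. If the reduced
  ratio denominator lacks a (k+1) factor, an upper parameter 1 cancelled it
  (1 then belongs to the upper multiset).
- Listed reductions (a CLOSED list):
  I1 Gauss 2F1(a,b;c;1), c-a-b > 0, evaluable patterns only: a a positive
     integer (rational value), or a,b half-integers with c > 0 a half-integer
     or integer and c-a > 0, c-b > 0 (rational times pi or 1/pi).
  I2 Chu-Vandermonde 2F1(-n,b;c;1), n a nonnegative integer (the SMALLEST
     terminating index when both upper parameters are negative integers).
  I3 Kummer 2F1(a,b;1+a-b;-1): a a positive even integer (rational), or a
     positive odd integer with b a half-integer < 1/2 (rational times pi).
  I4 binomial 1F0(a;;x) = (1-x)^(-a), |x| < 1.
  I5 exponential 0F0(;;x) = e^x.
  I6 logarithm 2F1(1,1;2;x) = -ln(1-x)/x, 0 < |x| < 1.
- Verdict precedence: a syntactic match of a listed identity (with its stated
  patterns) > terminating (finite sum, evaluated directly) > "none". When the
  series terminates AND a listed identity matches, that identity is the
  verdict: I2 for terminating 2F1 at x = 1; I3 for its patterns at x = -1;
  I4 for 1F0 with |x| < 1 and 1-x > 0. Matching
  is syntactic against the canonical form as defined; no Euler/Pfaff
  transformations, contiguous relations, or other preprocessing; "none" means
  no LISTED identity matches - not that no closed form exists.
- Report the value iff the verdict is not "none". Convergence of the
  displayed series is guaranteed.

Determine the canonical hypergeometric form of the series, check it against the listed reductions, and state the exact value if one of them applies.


Classification (C = -4): 2F1 with upper {-\frac{3}{2}, \frac{1}{2}}, lower {\frac{7}{2}}, argument x = 1. Verdict: Gauss (I1, half-integer pattern) fires (x = 1; upper {-\frac{3}{2}, \frac{1}{2}} half-integers, c = \frac{7}{2} in the evaluable pattern). Hence: \left(-\frac{525}{512}\right) \cdot \pi.

First insight: t_0 being -4, the parameter 7/6 appears in both the upper and lower lists and cancels.
Adjacent-term ratio: r(k) = 1 * (k-\frac{3}{2}) (k+\frac{1}{2}) / [(k+\frac{7}{2}) (k+1)] ; factor over Q: parameters, x = 1, and C = -4.


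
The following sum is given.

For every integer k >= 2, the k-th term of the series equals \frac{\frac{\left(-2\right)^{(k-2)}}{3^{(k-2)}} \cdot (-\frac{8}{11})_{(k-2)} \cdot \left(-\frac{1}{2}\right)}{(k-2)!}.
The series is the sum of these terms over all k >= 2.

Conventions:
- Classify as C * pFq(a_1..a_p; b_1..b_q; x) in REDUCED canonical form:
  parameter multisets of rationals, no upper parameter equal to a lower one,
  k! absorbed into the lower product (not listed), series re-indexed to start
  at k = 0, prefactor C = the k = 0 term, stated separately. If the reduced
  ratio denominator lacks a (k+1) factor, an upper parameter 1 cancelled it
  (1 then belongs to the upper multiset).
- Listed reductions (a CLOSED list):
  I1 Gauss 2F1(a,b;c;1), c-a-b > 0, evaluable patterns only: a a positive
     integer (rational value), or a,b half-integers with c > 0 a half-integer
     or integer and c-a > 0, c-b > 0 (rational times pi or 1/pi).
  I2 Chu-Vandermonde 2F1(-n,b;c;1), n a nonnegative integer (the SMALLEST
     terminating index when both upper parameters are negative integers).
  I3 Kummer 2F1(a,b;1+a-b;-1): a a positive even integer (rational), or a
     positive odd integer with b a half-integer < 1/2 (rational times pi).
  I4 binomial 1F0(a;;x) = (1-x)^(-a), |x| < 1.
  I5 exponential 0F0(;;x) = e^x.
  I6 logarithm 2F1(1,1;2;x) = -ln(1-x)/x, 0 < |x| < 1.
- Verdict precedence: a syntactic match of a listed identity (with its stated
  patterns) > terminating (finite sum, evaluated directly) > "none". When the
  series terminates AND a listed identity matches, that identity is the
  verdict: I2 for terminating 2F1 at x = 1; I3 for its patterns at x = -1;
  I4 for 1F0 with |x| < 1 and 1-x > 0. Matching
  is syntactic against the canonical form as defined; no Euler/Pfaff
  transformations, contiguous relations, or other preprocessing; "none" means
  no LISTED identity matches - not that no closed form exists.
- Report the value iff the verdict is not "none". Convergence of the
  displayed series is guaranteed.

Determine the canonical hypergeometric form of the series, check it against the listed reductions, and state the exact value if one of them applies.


Canonical form: C = -\frac{1}{2} times 1F0 with upper {-\frac{8}{11}}, lower {-}, x = -\frac{2}{3}. Verdict: binomial (I4) fires (the 1F0 binomial series: exponent 8/11, x = -\frac{2}{3}). Sum: \left(-\frac{1}{2}\right) \cdot \left(\frac{5}{3}\right)^{\frac{8}{11}}.

Key step: x = -\frac{2}{3} and the two geometric factors (C = -1/2) combine into one argument.
Term ratio: r(k) = -\frac{2}{3} * (k-\frac{8}{11}) / [(k+1)] - rational in k. x = -\frac{2}{3}; t_0 = -\frac{1}{2}; negate the roots.


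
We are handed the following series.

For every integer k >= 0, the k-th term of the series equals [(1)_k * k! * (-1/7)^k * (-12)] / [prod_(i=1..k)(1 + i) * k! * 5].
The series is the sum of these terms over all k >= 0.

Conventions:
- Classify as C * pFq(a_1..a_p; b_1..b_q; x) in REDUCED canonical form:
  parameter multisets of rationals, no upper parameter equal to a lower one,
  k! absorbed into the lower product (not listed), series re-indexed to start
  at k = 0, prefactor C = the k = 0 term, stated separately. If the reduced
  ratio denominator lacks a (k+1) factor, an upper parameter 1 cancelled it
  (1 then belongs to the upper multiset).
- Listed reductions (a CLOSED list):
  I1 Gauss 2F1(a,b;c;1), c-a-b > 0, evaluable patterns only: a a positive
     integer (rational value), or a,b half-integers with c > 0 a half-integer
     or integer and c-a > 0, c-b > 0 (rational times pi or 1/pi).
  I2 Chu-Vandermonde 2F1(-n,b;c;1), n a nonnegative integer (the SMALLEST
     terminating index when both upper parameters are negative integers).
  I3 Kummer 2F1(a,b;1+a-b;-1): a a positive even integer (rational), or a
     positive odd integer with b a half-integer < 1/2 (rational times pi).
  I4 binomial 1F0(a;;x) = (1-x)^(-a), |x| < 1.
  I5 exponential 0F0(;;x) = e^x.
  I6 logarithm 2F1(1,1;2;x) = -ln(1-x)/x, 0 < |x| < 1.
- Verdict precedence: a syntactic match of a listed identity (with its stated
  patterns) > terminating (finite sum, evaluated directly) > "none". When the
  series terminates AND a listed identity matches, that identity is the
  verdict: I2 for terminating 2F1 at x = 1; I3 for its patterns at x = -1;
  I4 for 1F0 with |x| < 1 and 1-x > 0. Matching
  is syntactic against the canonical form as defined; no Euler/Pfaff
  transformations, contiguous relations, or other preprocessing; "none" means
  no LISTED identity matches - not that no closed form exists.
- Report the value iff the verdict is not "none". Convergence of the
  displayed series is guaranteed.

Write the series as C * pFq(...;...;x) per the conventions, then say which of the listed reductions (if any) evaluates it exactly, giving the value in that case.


The series (x = -1/7) is 2F1: upper {1, 1}, lower {2}, prefactor -12/5. Verdict: this is the I6 logarithm reduction (the logarithm: parameters (1,1;2), x = -1/7). Value: (-84/5) * ln(8/7).

Key step: t_0 = -12/5 here, and the lower running product (prefactor -12/5) is a rising factorial.
Step ratio: r(k) = (-1/7) * (k+1) (k+1) / [(k+2) (k+1)] ; factor over Q: parameters, x = (-1/7), and C = -12/5.


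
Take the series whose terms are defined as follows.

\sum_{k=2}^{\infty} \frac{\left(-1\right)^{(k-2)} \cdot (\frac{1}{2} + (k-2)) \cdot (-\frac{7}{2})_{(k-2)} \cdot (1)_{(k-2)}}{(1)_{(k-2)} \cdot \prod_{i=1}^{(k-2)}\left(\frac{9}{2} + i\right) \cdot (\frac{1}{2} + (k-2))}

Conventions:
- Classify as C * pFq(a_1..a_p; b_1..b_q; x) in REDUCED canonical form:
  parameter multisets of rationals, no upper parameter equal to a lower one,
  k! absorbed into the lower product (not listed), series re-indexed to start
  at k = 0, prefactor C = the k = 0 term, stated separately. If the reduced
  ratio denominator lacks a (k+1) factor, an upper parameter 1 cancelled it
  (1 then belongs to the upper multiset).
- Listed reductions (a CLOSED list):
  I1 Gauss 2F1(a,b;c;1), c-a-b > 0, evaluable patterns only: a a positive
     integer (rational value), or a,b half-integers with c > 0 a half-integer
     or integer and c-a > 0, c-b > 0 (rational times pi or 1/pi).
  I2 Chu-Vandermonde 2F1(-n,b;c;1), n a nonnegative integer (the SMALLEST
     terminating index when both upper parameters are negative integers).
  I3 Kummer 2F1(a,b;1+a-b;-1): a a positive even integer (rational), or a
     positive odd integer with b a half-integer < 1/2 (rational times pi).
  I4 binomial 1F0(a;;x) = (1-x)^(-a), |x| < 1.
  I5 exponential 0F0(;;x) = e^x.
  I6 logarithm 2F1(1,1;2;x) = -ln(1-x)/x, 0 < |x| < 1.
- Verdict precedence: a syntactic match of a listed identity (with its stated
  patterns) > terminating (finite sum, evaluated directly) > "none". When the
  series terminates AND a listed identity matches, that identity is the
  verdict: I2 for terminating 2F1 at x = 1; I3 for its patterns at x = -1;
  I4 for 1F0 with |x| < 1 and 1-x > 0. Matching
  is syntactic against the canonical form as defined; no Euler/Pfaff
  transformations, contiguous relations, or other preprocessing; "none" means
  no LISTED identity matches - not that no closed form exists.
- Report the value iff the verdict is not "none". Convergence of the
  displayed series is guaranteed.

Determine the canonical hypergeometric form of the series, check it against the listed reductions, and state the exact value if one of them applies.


Structural cue: from the first term 1: k + 1/2 divides numerator and denominator alike; C = 1 after cancelling.
Consecutive-term ratio: r(k) = -1 * (k-\frac{7}{2}) (k+1) / [(k+\frac{11}{2}) (k+1)] - poly over poly, x = -1 from leading terms; C = 1 at k = 0.

x = -1 here; the reduced form reads 2F1, upper {-\frac{7}{2}, 1}, lower {\frac{11}{2}}, C = 1. Verdict: the Kummer evaluation I3 applies (x = -1; c = \frac{11}{2} equals 1+a-b for upper {-\frac{7}{2}, 1}: listed pattern). Hence: \frac{315}{512} \cdot \pi.
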